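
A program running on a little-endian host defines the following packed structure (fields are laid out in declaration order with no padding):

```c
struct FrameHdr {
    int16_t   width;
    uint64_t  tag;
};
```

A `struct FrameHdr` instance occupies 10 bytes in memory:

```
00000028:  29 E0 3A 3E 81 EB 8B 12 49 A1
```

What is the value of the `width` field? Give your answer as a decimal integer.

-8151

`width` is the first field, at byte offset 0, occupying 2 bytes.
Bytes at offsets 0..1: 29 E0.
Little-endian stores the least-significant byte at the lowest address.
Reassemble most-significant byte first: E0 29 → 0xE029.
Top bit is set, so as a signed 16-bit value this is 0xE029 − 2^16 = -8151.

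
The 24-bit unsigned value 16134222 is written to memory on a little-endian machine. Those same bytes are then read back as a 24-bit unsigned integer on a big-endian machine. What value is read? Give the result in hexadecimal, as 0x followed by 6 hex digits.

0x4E30F6

16134222 in 24-bit hexadecimal is 0xF6304E.
Stored little-endian, the bytes at ascending addresses are 4E 30 F6.
Read back as big-endian, the last byte is least significant, giving 0x4E30F6.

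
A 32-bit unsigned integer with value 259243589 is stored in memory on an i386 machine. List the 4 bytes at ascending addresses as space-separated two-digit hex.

45 BE 73 0F

259243589 in hexadecimal, padded to 32 bits, is 0x0F73BE45.
Split into bytes (most-significant first): 0F 73 BE 45.
Little-endian stores the least-significant byte at the lowest address.
So at ascending addresses the bytes are 45 BE 73 0F.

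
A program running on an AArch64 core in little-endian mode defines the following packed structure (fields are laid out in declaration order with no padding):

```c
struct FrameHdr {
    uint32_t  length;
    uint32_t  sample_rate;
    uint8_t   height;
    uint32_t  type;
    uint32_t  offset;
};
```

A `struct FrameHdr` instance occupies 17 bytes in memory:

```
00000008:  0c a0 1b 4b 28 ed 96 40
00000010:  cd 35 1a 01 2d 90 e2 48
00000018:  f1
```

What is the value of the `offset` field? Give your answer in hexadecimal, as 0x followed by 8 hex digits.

0xF148E290

`offset` follows `length` (4 B), `sample_rate` (4 B), `height` (1 B), `type` (4 B), so it starts at offset 4 + 4 + 1 + 4 = 13 and occupies 4 bytes.
Bytes at offsets 13..16: 90 E2 48 F1.
In little-endian order the low byte comes first in memory.
Reassemble most-significant byte first: F1 48 E2 90 → 0xF148E290.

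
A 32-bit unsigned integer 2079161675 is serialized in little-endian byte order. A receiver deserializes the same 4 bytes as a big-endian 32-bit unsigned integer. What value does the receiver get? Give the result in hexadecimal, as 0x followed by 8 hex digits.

2079161675 in 32-bit hexadecimal is 0x7BED7D4B.
Stored little-endian, the bytes at ascending addresses are 4B 7D ED 7B.
Read back as big-endian, the last byte is least significant, giving 0x4B7DED7B.

0x4B7DED7B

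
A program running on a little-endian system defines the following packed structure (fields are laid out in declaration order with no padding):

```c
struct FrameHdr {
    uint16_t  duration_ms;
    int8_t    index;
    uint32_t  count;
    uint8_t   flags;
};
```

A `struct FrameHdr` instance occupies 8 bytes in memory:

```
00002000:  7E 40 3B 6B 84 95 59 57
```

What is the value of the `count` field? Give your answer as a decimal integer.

1502970987

`count` follows `duration_ms` (2 B), `index` (1 B), so it starts at offset 2 + 1 = 3 and occupies 4 bytes.
Bytes at offsets 3..6: 6B 84 95 59.
Little-endian: lowest address holds the least-significant byte.
Reassemble most-significant byte first: 59 95 84 6B → 0x5995846B.
0x5995846B = 1502970987.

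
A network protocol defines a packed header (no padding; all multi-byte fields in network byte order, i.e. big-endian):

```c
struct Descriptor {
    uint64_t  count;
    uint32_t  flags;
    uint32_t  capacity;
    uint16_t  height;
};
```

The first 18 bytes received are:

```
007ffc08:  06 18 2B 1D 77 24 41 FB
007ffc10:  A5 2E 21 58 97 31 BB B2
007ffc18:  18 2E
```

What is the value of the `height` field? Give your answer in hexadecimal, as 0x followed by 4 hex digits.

0x182E

`height` follows `count` (8 B), `flags` (4 B), `capacity` (4 B), so it starts at offset 8 + 4 + 4 = 16 and occupies 2 bytes.
Bytes at offsets 16..17: 18 2E.
Big-endian stores the most-significant byte at the lowest address.
The bytes are already most-significant first: 0x182E.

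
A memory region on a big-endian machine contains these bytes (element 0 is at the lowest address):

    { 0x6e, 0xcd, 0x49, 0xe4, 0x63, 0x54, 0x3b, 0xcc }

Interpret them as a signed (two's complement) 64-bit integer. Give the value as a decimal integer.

7984118959665593292

In big-endian order the high byte comes first in memory.
The bytes are already most-significant first: 0x6ECD49E463543BCC.
0x6ECD49E463543BCC = 7984118959665593292.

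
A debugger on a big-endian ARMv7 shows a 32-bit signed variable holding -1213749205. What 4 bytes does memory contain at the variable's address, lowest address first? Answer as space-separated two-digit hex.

B7 A7 A8 2B

Two's complement of -1213749205 in 32 bits: 1213749205 = 0x485857D5; invert → 0xB7A7A82A; add 1 → 0xB7A7A82B.
Split into bytes (most-significant first): B7 A7 A8 2B.
In big-endian order the high byte comes first in memory.
So the memory order matches the most-significant-first order: B7 A7 A8 2B.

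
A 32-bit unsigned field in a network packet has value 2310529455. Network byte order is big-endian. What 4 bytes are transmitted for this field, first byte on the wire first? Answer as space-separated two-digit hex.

2310529455 in hexadecimal, padded to 32 bits, is 0x89B7E1AF.
Split into bytes (most-significant first): 89 B7 E1 AF.
Big-endian stores the most-significant byte at the lowest address.
So the memory order matches the most-significant-first order: 89 B7 E1 AF.

89 B7 E1 AF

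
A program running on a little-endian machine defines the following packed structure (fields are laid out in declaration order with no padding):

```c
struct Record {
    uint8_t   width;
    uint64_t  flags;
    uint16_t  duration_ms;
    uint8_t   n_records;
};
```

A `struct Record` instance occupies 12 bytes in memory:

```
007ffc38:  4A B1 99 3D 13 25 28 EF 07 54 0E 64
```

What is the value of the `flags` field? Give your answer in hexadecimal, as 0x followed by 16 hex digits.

0x07EF2825133D99B1

`flags` follows `width` (1 byte), so it starts at byte offset 1 and occupies 8 bytes.
Bytes at offsets 1..8: B1 99 3D 13 25 28 EF 07.
Little-endian stores the least-significant byte at the lowest address.
Reassemble most-significant byte first: 07 EF 28 25 13 3D 99 B1 → 0x07EF2825133D99B1.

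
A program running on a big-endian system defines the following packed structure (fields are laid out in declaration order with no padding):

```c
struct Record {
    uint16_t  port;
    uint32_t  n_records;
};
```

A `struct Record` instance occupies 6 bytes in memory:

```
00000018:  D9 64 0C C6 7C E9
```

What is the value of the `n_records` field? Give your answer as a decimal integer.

214334697

`n_records` follows `port` (2 bytes), so it starts at byte offset 2 and occupies 4 bytes.
Bytes at offsets 2..5: 0C C6 7C E9.
Big-endian stores the most-significant byte at the lowest address.
The bytes are already most-significant first: 0x0CC67CE9.
0x0CC67CE9 = 214334697.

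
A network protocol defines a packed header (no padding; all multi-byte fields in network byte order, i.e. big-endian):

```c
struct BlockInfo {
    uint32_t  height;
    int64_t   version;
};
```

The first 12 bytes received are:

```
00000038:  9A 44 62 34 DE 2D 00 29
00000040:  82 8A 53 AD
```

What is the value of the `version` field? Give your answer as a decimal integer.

`version` follows `height` (4 bytes), so it starts at byte offset 4 and occupies 8 bytes.
Bytes at offsets 4..11: DE 2D 00 29 82 8A 53 AD.
Big-endian: lowest address holds the most-significant byte.
The bytes are already most-significant first: 0xDE2D0029828A53AD.
Top bit is set, so as a signed 64-bit value this is 0xDE2D0029828A53AD − 2^64 = -2437291645053807699.

-2437291645053807699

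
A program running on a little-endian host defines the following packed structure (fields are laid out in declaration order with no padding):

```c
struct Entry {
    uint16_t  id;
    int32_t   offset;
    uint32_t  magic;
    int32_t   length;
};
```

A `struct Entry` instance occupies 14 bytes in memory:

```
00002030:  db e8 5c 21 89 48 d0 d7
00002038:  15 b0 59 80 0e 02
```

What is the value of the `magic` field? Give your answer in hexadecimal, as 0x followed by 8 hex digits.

0xB015D7D0

`magic` follows `id` (2 B), `offset` (4 B), so it starts at offset 2 + 4 = 6 and occupies 4 bytes.
Bytes at offsets 6..9: D0 D7 15 B0.
Little-endian stores the least-significant byte at the lowest address.
Reassemble most-significant byte first: B0 15 D7 D0 → 0xB015D7D0.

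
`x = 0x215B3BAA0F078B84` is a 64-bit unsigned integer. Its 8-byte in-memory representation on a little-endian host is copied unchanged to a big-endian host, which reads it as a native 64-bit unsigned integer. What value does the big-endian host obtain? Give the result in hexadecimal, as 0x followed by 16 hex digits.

0x848B070FAA3B5B21

Stored little-endian, the bytes at ascending addresses are 84 8B 07 0F AA 3B 5B 21.
Read back as big-endian, the last byte is least significant, giving 0x848B070FAA3B5B21.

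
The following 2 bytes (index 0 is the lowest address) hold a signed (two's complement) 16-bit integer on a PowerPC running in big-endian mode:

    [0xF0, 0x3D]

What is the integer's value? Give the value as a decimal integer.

In big-endian order the high byte comes first in memory.
The bytes are already most-significant first: 0xF03D.
Top bit is set, so as a signed 16-bit value this is 0xF03D − 2^16 = -4035.

-4035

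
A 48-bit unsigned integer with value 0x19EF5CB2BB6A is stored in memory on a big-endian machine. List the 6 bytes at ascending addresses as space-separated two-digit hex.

Split into bytes (most-significant first): 19 EF 5C B2 BB 6A.
Big-endian stores the most-significant byte at the lowest address.
So the memory order matches the most-significant-first order: 19 EF 5C B2 BB 6A.

19 EF 5C B2 BB 6A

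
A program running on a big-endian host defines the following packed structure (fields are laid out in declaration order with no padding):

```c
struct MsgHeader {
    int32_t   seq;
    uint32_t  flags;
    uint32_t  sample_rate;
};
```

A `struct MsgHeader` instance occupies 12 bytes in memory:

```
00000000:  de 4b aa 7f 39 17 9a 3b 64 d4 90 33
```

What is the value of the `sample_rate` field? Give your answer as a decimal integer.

1691652147

`sample_rate` follows `seq` (4 B), `flags` (4 B), so it starts at offset 4 + 4 = 8 and occupies 4 bytes.
Bytes at offsets 8..11: 64 D4 90 33.
Big-endian stores the most-significant byte at the lowest address.
The bytes are already most-significant first: 0x64D49033.
0x64D49033 = 1691652147.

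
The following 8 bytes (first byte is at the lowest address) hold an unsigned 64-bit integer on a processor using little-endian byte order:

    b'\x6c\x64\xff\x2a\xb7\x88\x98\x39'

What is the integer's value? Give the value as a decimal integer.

In little-endian order the low byte comes first in memory.
Reassemble most-significant byte first: 39 98 88 B7 2A FF 64 6C → 0x399888B72AFF646C.
0x399888B72AFF646C = 4150217376903685228.

4150217376903685228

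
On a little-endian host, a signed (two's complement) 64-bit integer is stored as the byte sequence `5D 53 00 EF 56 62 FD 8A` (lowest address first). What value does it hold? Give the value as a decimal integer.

-8431474801851215011

Little-endian stores the least-significant byte at the lowest address.
Reassemble most-significant byte first: 8A FD 62 56 EF 00 53 5D → 0x8AFD6256EF00535D.
Top bit is set, so as a signed 64-bit value this is 0x8AFD6256EF00535D − 2^64 = -8431474801851215011.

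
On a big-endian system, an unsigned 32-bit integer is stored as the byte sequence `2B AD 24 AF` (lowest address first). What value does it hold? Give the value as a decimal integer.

732767407

Big-endian stores the most-significant byte at the lowest address.
The bytes are already most-significant first: 0x2BAD24AF.
0x2BAD24AF = 732767407.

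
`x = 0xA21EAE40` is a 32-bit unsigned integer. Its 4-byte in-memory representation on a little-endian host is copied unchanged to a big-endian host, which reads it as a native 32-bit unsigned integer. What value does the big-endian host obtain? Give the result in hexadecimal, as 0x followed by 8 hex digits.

Stored little-endian, the bytes at ascending addresses are 40 AE 1E A2.
Read back as big-endian, the last byte is least significant, giving 0x40AE1EA2.

0x40AE1EA2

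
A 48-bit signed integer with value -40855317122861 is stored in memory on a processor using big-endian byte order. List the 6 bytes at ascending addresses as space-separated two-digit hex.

Two's complement of -40855317122861 in 48 bits: 40855317122861 = 0x25285EAA0F2D; invert → 0xDAD7A155F0D2; add 1 → 0xDAD7A155F0D3.
Split into bytes (most-significant first): DA D7 A1 55 F0 D3.
In big-endian order the high byte comes first in memory.
So the memory order matches the most-significant-first order: DA D7 A1 55 F0 D3.

DA D7 A1 55 F0 D3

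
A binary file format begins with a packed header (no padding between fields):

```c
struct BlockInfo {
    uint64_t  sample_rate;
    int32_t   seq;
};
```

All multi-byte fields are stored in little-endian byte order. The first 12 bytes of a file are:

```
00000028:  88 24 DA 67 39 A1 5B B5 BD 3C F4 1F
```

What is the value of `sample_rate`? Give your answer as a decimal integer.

13068216011673183368

`sample_rate` is the first field, at byte offset 0, occupying 8 bytes.
Bytes at offsets 0..7: 88 24 DA 67 39 A1 5B B5.
Little-endian stores the least-significant byte at the lowest address.
Reassemble most-significant byte first: B5 5B A1 39 67 DA 24 88 → 0xB55BA13967DA2488.
0xB55BA13967DA2488 = 13068216011673183368.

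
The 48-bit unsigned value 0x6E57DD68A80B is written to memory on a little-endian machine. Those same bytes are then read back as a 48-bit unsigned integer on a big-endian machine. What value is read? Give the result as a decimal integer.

12817941747566

Stored little-endian, the bytes at ascending addresses are 0B A8 68 DD 57 6E.
Read back as big-endian, the last byte is least significant, giving 0x0BA868DD576E.
0x0BA868DD576E = 12817941747566.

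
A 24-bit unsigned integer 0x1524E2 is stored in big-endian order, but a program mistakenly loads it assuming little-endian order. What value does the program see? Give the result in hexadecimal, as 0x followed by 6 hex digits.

0xE22415

Stored big-endian, the bytes at ascending addresses are 15 24 E2.
Read back as little-endian, the first byte is least significant, giving 0xE22415.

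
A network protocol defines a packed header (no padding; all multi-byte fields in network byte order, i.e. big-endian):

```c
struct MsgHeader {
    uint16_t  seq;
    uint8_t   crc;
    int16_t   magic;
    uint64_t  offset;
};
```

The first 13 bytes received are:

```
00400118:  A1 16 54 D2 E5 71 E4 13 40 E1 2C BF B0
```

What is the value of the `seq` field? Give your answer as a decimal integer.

41238

`seq` is the first field, at byte offset 0, occupying 2 bytes.
Bytes at offsets 0..1: A1 16.
Big-endian: lowest address holds the most-significant byte.
The bytes are already most-significant first: 0xA116.
0xA116 = 41238.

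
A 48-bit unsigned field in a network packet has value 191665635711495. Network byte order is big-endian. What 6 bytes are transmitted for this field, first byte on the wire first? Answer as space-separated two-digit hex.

191665635711495 in hexadecimal, padded to 48 bits, is 0xAE51A221DA07.
Split into bytes (most-significant first): AE 51 A2 21 DA 07.
Big-endian: lowest address holds the most-significant byte.
So the memory order matches the most-significant-first order: AE 51 A2 21 DA 07.

AE 51 A2 21 DA 07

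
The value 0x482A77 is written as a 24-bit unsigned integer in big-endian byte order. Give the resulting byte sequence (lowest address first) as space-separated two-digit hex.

Split into bytes (most-significant first): 48 2A 77.
In big-endian order the high byte comes first in memory.
So the memory order matches the most-significant-first order: 48 2A 77.

48 2A 77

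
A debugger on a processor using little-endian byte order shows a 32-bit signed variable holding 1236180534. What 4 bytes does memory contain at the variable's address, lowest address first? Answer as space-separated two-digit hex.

36 9E AE 49

1236180534 in hexadecimal, padded to 32 bits, is 0x49AE9E36.
Split into bytes (most-significant first): 49 AE 9E 36.
Little-endian stores the least-significant byte at the lowest address.
So at ascending addresses the bytes are 36 9E AE 49.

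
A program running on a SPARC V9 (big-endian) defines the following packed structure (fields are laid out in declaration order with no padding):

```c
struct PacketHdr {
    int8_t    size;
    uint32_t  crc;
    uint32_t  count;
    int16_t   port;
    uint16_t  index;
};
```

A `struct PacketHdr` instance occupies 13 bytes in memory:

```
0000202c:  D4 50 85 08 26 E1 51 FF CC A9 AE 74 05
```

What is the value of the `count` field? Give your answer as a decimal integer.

3780247500

`count` follows `size` (1 B), `crc` (4 B), so it starts at offset 1 + 4 = 5 and occupies 4 bytes.
Bytes at offsets 5..8: E1 51 FF CC.
In big-endian order the high byte comes first in memory.
The bytes are already most-significant first: 0xE151FFCC.
0xE151FFCC = 3780247500.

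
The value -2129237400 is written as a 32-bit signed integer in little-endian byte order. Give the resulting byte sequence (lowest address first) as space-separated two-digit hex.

68 6A 16 81

Two's complement of -2129237400 in 32 bits: 2129237400 = 0x7EE99598; invert → 0x81166A67; add 1 → 0x81166A68.
Split into bytes (most-significant first): 81 16 6A 68.
In little-endian order the low byte comes first in memory.
So at ascending addresses the bytes are 68 6A 16 81.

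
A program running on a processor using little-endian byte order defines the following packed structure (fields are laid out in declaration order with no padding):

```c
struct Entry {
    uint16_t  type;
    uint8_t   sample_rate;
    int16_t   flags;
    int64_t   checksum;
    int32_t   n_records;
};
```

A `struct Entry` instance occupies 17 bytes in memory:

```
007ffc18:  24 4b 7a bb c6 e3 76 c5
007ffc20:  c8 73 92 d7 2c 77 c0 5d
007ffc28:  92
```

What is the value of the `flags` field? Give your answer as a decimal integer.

-14661

`flags` follows `type` (2 B), `sample_rate` (1 B), so it starts at offset 2 + 1 = 3 and occupies 2 bytes.
Bytes at offsets 3..4: BB C6.
In little-endian order the low byte comes first in memory.
Reassemble most-significant byte first: C6 BB → 0xC6BB.
Top bit is set, so as a signed 16-bit value this is 0xC6BB − 2^16 = -14661.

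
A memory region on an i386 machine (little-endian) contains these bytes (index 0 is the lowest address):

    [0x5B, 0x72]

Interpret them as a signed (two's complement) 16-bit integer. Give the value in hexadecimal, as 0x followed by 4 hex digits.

0x725B

Little-endian: lowest address holds the least-significant byte.
Reassemble most-significant byte first: 72 5B → 0x725B.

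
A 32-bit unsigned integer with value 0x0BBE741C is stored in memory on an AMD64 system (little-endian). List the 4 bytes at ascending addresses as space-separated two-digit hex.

Split into bytes (most-significant first): 0B BE 74 1C.
Little-endian: lowest address holds the least-significant byte.
So at ascending addresses the bytes are 1C 74 BE 0B.

1C 74 BE 0B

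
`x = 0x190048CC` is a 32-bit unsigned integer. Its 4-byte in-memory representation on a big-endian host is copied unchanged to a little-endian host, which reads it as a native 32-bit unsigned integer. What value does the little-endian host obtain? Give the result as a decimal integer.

3427270681

Stored big-endian, the bytes at ascending addresses are 19 00 48 CC.
Read back as little-endian, the first byte is least significant, giving 0xCC480019.
0xCC480019 = 3427270681.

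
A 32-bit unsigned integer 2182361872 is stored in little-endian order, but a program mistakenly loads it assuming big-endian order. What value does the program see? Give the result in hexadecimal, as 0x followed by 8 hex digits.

0x10331482

2182361872 in 32-bit hexadecimal is 0x82143310.
Stored little-endian, the bytes at ascending addresses are 10 33 14 82.
Read back as big-endian, the last byte is least significant, giving 0x10331482.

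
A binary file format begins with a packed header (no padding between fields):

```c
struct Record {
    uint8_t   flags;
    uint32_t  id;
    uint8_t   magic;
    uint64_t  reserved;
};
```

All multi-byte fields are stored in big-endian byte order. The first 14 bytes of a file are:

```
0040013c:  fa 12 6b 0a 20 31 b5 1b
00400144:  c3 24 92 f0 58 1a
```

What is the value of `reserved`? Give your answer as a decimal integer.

13050238907087607834

`reserved` follows `flags` (1 B), `id` (4 B), `magic` (1 B), so it starts at offset 1 + 4 + 1 = 6 and occupies 8 bytes.
Bytes at offsets 6..13: B5 1B C3 24 92 F0 58 1A.
In big-endian order the high byte comes first in memory.
The bytes are already most-significant first: 0xB51BC32492F0581A.
0xB51BC32492F0581A = 13050238907087607834.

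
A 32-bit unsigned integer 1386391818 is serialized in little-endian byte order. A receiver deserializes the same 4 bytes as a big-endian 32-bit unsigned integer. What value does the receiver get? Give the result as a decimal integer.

178889298

1386391818 in 32-bit hexadecimal is 0x52A2A90A.
Stored little-endian, the bytes at ascending addresses are 0A A9 A2 52.
Read back as big-endian, the last byte is least significant, giving 0x0AA9A252.
0x0AA9A252 = 178889298.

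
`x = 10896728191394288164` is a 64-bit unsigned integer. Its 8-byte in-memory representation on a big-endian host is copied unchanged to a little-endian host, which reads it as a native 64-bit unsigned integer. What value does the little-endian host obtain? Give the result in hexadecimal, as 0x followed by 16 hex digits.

0x24920A868EF43897

10896728191394288164 in 64-bit hexadecimal is 0x9738F48E860A9224.
Stored big-endian, the bytes at ascending addresses are 97 38 F4 8E 86 0A 92 24.
Read back as little-endian, the first byte is least significant, giving 0x24920A868EF43897.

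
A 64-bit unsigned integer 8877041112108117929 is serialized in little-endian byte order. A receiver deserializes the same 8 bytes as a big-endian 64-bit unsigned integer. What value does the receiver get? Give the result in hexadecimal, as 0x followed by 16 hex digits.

8877041112108117929 in 64-bit hexadecimal is 0x7B3195DBDFBE2FA9.
Stored little-endian, the bytes at ascending addresses are A9 2F BE DF DB 95 31 7B.
Read back as big-endian, the last byte is least significant, giving 0xA92FBEDFDB95317B.

0xA92FBEDFDB95317B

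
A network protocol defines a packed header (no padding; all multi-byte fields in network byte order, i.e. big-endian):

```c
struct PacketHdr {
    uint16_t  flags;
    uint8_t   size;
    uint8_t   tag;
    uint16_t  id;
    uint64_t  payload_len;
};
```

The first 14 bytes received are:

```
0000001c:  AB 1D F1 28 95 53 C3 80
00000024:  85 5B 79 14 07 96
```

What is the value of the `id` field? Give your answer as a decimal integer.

38227

`id` follows `flags` (2 B), `size` (1 B), `tag` (1 B), so it starts at offset 2 + 1 + 1 = 4 and occupies 2 bytes.
Bytes at offsets 4..5: 95 53.
Big-endian: lowest address holds the most-significant byte.
The bytes are already most-significant first: 0x9553.
0x9553 = 38227.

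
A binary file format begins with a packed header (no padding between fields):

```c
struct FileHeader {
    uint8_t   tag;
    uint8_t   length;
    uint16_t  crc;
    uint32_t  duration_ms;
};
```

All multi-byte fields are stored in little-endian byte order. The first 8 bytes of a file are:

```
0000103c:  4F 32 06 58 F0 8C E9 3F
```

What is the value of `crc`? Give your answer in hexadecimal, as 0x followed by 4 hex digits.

0x5806

`crc` follows `tag` (1 B), `length` (1 B), so it starts at offset 1 + 1 = 2 and occupies 2 bytes.
Bytes at offsets 2..3: 06 58.
Little-endian stores the least-significant byte at the lowest address.
Reassemble most-significant byte first: 58 06 → 0x5806.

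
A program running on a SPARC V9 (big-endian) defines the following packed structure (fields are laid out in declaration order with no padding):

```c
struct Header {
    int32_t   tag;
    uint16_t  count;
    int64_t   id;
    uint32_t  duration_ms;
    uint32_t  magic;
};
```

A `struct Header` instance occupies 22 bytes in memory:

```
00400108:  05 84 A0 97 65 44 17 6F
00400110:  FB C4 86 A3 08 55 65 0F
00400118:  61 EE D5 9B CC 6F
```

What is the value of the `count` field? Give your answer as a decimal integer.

`count` follows `tag` (4 bytes), so it starts at byte offset 4 and occupies 2 bytes.
Bytes at offsets 4..5: 65 44.
Big-endian stores the most-significant byte at the lowest address.
The bytes are already most-significant first: 0x6544.
0x6544 = 25924.

25924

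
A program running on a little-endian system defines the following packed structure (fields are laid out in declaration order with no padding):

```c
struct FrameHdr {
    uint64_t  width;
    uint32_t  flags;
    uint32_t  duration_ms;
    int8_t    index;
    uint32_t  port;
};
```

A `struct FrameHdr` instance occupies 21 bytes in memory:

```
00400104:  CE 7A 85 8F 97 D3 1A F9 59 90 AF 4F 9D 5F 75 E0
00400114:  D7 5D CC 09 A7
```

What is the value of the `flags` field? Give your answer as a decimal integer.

1336905817

`flags` follows `width` (8 bytes), so it starts at byte offset 8 and occupies 4 bytes.
Bytes at offsets 8..11: 59 90 AF 4F.
Little-endian: lowest address holds the least-significant byte.
Reassemble most-significant byte first: 4F AF 90 59 → 0x4FAF9059.
0x4FAF9059 = 1336905817.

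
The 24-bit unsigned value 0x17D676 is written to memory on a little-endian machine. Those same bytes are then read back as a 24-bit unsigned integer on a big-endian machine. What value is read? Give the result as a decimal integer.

7788055

Stored little-endian, the bytes at ascending addresses are 76 D6 17.
Read back as big-endian, the last byte is least significant, giving 0x76D617.
0x76D617 = 7788055.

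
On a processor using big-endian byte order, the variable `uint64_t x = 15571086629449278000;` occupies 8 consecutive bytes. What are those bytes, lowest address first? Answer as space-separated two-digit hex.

15571086629449278000 in hexadecimal, padded to 64 bits, is 0xD8179CCA5328A230.
Split into bytes (most-significant first): D8 17 9C CA 53 28 A2 30.
Big-endian stores the most-significant byte at the lowest address.
So the memory order matches the most-significant-first order: D8 17 9C CA 53 28 A2 30.

D8 17 9C CA 53 28 A2 30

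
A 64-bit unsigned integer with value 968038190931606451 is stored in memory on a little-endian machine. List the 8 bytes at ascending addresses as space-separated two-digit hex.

B3 7B 7D 13 9B 29 6F 0D

968038190931606451 in hexadecimal, padded to 64 bits, is 0x0D6F299B137D7BB3.
Split into bytes (most-significant first): 0D 6F 29 9B 13 7D 7B B3.
In little-endian order the low byte comes first in memory.
So at ascending addresses the bytes are B3 7B 7D 13 9B 29 6F 0D.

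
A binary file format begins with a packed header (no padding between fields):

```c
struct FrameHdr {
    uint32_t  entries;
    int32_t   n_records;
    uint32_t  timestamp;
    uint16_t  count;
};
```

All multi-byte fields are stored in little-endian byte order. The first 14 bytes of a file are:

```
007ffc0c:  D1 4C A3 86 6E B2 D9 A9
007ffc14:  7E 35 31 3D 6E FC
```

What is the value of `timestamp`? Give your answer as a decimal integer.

1026635134

`timestamp` follows `entries` (4 B), `n_records` (4 B), so it starts at offset 4 + 4 = 8 and occupies 4 bytes.
Bytes at offsets 8..11: 7E 35 31 3D.
Little-endian stores the least-significant byte at the lowest address.
Reassemble most-significant byte first: 3D 31 35 7E → 0x3D31357E.
0x3D31357E = 1026635134.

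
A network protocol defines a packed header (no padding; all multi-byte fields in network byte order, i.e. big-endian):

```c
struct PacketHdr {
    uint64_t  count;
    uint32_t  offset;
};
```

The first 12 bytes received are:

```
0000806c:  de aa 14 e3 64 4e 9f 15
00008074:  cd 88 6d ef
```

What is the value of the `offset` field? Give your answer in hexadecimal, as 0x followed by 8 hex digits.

`offset` follows `count` (8 bytes), so it starts at byte offset 8 and occupies 4 bytes.
Bytes at offsets 8..11: CD 88 6D EF.
Big-endian: lowest address holds the most-significant byte.
The bytes are already most-significant first: 0xCD886DEF.

0xCD886DEF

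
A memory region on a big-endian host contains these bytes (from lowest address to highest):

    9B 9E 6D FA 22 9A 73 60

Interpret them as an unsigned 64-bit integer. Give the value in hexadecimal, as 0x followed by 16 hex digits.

0x9B9E6DFA229A7360

In big-endian order the high byte comes first in memory.
The bytes are already most-significant first: 0x9B9E6DFA229A7360.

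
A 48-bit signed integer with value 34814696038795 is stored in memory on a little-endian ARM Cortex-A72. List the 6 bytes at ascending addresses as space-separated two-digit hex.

34814696038795 in hexadecimal, padded to 48 bits, is 0x1FA9ED97218B.
Split into bytes (most-significant first): 1F A9 ED 97 21 8B.
In little-endian order the low byte comes first in memory.
So at ascending addresses the bytes are 8B 21 97 ED A9 1F.

8B 21 97 ED A9 1F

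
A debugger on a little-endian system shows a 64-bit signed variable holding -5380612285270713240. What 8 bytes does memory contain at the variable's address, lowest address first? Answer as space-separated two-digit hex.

Two's complement of -5380612285270713240 in 64 bits: 5380612285270713240 = 0x4AABC65DA1A9E398; invert → 0xB55439A25E561C67; add 1 → 0xB55439A25E561C68.
Split into bytes (most-significant first): B5 54 39 A2 5E 56 1C 68.
Little-endian stores the least-significant byte at the lowest address.
So at ascending addresses the bytes are 68 1C 56 5E A2 39 54 B5.

68 1C 56 5E A2 39 54 B5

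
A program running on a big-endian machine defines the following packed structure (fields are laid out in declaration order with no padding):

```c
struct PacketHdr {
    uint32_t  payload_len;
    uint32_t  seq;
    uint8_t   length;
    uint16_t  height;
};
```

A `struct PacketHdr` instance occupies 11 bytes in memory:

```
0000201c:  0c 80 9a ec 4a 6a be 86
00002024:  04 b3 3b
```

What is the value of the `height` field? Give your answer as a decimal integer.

`height` follows `payload_len` (4 B), `seq` (4 B), `length` (1 B), so it starts at offset 4 + 4 + 1 = 9 and occupies 2 bytes.
Bytes at offsets 9..10: B3 3B.
Big-endian: lowest address holds the most-significant byte.
The bytes are already most-significant first: 0xB33B.
0xB33B = 45883.

45883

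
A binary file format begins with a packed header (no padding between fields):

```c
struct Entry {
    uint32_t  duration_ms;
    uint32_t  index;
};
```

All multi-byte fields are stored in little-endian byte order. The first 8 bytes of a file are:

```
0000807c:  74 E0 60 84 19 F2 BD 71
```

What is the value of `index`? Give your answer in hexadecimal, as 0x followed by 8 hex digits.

0x71BDF219

`index` follows `duration_ms` (4 bytes), so it starts at byte offset 4 and occupies 4 bytes.
Bytes at offsets 4..7: 19 F2 BD 71.
In little-endian order the low byte comes first in memory.
Reassemble most-significant byte first: 71 BD F2 19 → 0x71BDF219.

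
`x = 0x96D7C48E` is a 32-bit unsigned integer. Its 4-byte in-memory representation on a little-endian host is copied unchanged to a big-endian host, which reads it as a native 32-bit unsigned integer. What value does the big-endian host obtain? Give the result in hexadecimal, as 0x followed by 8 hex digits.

Stored little-endian, the bytes at ascending addresses are 8E C4 D7 96.
Read back as big-endian, the last byte is least significant, giving 0x8EC4D796.

0x8EC4D796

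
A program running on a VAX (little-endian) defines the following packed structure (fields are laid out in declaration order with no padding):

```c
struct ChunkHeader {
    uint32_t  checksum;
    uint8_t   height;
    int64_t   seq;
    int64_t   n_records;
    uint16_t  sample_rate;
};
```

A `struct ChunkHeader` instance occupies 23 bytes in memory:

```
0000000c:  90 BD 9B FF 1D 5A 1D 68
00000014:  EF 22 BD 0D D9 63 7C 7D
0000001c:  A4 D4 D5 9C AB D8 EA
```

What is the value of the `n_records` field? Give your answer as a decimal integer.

-6080750287587541917

`n_records` follows `checksum` (4 B), `height` (1 B), `seq` (8 B), so it starts at offset 4 + 1 + 8 = 13 and occupies 8 bytes.
Bytes at offsets 13..20: 63 7C 7D A4 D4 D5 9C AB.
In little-endian order the low byte comes first in memory.
Reassemble most-significant byte first: AB 9C D5 D4 A4 7D 7C 63 → 0xAB9CD5D4A47D7C63.
Top bit is set, so as a signed 64-bit value this is 0xAB9CD5D4A47D7C63 − 2^64 = -6080750287587541917.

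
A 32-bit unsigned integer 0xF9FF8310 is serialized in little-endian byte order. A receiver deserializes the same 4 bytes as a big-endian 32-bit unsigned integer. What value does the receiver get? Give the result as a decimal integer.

277086201

Stored little-endian, the bytes at ascending addresses are 10 83 FF F9.
Read back as big-endian, the last byte is least significant, giving 0x1083FFF9.
0x1083FFF9 = 277086201.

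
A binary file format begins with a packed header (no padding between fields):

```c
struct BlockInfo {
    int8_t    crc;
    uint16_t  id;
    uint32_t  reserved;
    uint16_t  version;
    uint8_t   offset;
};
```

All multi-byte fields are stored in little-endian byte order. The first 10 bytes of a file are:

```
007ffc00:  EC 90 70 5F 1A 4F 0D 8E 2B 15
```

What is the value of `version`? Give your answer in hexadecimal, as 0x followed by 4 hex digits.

`version` follows `crc` (1 B), `id` (2 B), `reserved` (4 B), so it starts at offset 1 + 2 + 4 = 7 and occupies 2 bytes.
Bytes at offsets 7..8: 8E 2B.
In little-endian order the low byte comes first in memory.
Reassemble most-significant byte first: 2B 8E → 0x2B8E.

0x2B8E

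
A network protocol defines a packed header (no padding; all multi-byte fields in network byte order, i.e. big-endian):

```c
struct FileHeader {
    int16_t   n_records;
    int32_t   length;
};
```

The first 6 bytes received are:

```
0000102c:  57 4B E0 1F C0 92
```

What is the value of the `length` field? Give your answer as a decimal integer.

`length` follows `n_records` (2 bytes), so it starts at byte offset 2 and occupies 4 bytes.
Bytes at offsets 2..5: E0 1F C0 92.
Big-endian: lowest address holds the most-significant byte.
The bytes are already most-significant first: 0xE01FC092.
Top bit is set, so as a signed 32-bit value this is 0xE01FC092 − 2^32 = -534789998.

-534789998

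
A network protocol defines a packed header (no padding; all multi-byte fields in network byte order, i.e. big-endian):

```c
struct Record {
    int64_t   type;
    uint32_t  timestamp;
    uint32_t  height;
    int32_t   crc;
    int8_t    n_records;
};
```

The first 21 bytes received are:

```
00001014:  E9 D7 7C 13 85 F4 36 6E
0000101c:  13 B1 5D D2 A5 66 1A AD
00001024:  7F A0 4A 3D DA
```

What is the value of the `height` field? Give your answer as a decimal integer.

2774932141

`height` follows `type` (8 B), `timestamp` (4 B), so it starts at offset 8 + 4 = 12 and occupies 4 bytes.
Bytes at offsets 12..15: A5 66 1A AD.
In big-endian order the high byte comes first in memory.
The bytes are already most-significant first: 0xA5661AAD.
0xA5661AAD = 2774932141.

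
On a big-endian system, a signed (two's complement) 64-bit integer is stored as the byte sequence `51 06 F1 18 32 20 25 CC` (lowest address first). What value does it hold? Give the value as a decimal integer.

Big-endian: lowest address holds the most-significant byte.
The bytes are already most-significant first: 0x5106F118322025CC.
0x5106F118322025CC = 5838619053154903500.

5838619053154903500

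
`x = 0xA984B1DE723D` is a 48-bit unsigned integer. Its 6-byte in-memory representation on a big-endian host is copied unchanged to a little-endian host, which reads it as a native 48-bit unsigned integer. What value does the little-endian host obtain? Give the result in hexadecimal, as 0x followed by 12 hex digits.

Stored big-endian, the bytes at ascending addresses are A9 84 B1 DE 72 3D.
Read back as little-endian, the first byte is least significant, giving 0x3D72DEB184A9.

0x3D72DEB184A9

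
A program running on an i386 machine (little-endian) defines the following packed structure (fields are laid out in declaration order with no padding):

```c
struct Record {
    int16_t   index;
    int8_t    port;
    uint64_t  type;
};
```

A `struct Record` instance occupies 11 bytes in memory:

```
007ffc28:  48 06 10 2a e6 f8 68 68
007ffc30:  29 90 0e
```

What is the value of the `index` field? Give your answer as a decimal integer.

1608

`index` is the first field, at byte offset 0, occupying 2 bytes.
Bytes at offsets 0..1: 48 06.
In little-endian order the low byte comes first in memory.
Reassemble most-significant byte first: 06 48 → 0x0648.
0x0648 = 1608.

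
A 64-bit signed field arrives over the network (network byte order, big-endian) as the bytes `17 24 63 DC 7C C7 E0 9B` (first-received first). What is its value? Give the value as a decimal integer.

In big-endian order the high byte comes first in memory.
The bytes are already most-significant first: 0x172463DC7CC7E09B.
0x172463DC7CC7E09B = 1667567560671355035.

1667567560671355035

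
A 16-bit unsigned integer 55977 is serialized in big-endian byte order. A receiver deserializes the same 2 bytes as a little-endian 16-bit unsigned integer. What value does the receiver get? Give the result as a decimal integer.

43482

55977 in 16-bit hexadecimal is 0xDAA9.
Stored big-endian, the bytes at ascending addresses are DA A9.
Read back as little-endian, the first byte is least significant, giving 0xA9DA.
0xA9DA = 43482.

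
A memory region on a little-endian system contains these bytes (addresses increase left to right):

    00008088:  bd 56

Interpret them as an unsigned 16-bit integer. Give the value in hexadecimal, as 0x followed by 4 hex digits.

0x56BD

Little-endian: lowest address holds the least-significant byte.
Reassemble most-significant byte first: 56 BD → 0x56BD.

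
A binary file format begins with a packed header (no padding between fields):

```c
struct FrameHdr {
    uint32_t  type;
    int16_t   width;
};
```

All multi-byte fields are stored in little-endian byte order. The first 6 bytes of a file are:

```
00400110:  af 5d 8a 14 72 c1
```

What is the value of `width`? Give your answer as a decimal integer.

`width` follows `type` (4 bytes), so it starts at byte offset 4 and occupies 2 bytes.
Bytes at offsets 4..5: 72 C1.
Little-endian stores the least-significant byte at the lowest address.
Reassemble most-significant byte first: C1 72 → 0xC172.
Top bit is set, so as a signed 16-bit value this is 0xC172 − 2^16 = -16014.

-16014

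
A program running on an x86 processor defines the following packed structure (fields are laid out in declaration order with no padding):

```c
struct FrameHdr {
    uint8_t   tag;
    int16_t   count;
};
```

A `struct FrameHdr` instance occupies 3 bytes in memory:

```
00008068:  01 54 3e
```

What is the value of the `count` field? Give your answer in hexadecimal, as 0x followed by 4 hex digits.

0x3E54

`count` follows `tag` (1 byte), so it starts at byte offset 1 and occupies 2 bytes.
Bytes at offsets 1..2: 54 3E.
In little-endian order the low byte comes first in memory.
Reassemble most-significant byte first: 3E 54 → 0x3E54.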